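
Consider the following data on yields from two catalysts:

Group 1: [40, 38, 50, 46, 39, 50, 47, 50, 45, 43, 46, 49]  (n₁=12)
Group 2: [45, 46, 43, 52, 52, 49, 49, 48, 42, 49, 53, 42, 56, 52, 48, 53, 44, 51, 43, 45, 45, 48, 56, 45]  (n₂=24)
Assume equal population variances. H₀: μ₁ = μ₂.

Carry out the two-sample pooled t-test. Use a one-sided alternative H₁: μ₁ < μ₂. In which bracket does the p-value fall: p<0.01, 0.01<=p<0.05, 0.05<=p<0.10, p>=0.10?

p-value bracket: 0.01<=p<0.05

x̄₁=45.250, s₁=4.372, n₁=12
x̄₂=48.167, s₂=4.249, n₂=24
s_p² = [11·4.372² + 23·4.249²]/34 = 18.3995
SE = √(s_p²·(1/12+1/24)) = 1.5166
t = (45.250−48.167)/1.5166 = -1.9232
df = 34
p-value (one-sided, H₁ less) = 0.03143
→ bracket: 0.01<=p<0.05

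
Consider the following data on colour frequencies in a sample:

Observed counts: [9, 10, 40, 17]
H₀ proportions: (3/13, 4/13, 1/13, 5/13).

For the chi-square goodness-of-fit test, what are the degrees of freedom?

df = k − 1 = 4 − 1 = 3

degrees of freedom = 3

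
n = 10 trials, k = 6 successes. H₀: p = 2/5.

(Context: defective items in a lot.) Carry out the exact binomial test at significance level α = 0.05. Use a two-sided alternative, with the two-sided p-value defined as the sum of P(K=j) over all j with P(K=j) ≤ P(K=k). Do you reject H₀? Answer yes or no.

Exact binomial: n=10, k=6, p₀=2/5=0.4000
P(X=j) = C(n,j)·p₀^j·(1−p₀)^(n−j); p = Σ P(X=j) over j with P(X=j) ≤ P(X=6)
p-value (two-sided) = 0.21260
At α=0.05: p ≥ α → fail to reject H₀

reject H₀: no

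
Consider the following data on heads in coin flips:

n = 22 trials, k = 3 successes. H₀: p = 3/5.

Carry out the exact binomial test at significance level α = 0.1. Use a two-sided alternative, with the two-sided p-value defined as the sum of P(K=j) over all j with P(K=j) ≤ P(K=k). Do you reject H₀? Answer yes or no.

reject H₀: yes

Exact binomial: n=22, k=3, p₀=3/5=0.6000
P(X=j) = C(n,j)·p₀^j·(1−p₀)^(n−j); p = Σ P(X=j) over j with P(X=j) ≤ P(X=3)
p-value (two-sided) = 0.00001
At α=0.1: p < α → reject H₀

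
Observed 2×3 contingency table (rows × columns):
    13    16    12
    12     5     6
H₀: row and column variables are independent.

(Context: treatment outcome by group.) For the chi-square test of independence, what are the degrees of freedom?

degrees of freedom = 2

df = (r−1)(c−1) = (2−1)·(3−1) = 2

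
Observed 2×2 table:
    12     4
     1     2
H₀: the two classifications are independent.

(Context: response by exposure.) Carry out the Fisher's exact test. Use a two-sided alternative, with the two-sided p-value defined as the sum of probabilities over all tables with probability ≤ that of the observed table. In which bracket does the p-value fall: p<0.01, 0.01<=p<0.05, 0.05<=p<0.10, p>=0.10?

p-value bracket: p>=0.10

Margins: r₁=16, r₂=3, c₁=13, c₂=6, n=19
p_obs = C(16,12)·C(3,1)/C(19,13); sum pmf over tables with pmf ≤ p_obs
p-value (two-sided) = 0.22188
→ bracket: p>=0.10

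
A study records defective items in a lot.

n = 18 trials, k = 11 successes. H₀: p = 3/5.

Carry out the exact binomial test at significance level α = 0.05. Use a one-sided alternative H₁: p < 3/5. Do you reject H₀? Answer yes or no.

Exact binomial: n=18, k=11, p₀=3/5=0.6000
P(X≤11) from Σ C(n,i)·p₀^i·(1−p₀)^(n−i)
p-value (one-sided, H₁ less) = 0.62572
At α=0.05: p ≥ α → fail to reject H₀

reject H₀: no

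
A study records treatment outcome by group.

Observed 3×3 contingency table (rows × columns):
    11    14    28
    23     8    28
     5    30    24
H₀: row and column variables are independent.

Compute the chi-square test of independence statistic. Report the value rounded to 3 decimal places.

Row totals [53, 59, 59], col totals [39, 52, 80], n=171
χ² = (11−12.09)²/12.09 + (14−16.12)²/16.12 + (28−24.80)²/24.80 + (23−13.46)²/13.46 + (8−17.94)²/17.94 + (28−27.60)²/27.60 + (5−13.46)²/13.46 + (30−17.94)²/17.94 + (24−27.60)²/27.60 = 26.9622
df = 4

test statistic = 26.962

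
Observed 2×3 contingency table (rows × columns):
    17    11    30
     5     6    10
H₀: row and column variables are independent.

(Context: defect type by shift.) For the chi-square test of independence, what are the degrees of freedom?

degrees of freedom = 2

df = (r−1)(c−1) = (2−1)·(3−1) = 2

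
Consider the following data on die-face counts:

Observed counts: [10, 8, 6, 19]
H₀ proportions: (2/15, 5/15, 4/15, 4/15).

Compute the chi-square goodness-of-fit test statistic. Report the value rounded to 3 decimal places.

n = 43; E_i = n·p_i = [5.73, 14.33, 11.47, 11.47]
χ² = (10−5.73)²/5.73 + (8−14.33)²/14.33 + (6−11.47)²/11.47 + (19−11.47)²/11.47 = 13.5291
df = 3

test statistic = 13.529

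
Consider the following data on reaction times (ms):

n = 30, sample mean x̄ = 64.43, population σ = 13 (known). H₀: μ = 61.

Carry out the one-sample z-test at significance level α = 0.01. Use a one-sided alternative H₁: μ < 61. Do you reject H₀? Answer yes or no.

reject H₀: no

SE = σ/√n = 13/√30 = 2.3735
z = (x̄−μ₀)/SE = (64.43−61)/2.3735 = 1.4451
p-value (one-sided, H₁ less) = 0.92579
At α=0.01: p ≥ α → fail to reject H₀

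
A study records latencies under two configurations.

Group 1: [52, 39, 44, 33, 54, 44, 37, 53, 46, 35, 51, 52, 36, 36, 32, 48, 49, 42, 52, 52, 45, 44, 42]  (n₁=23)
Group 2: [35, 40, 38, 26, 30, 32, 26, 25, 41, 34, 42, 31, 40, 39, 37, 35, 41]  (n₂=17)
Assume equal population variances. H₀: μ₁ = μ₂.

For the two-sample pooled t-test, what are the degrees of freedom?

df = n₁ + n₂ − 2 = 23 + 17 − 2 = 38

degrees of freedom = 38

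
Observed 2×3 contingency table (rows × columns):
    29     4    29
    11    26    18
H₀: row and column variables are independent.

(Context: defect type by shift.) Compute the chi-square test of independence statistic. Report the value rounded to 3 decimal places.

test statistic = 26.484

Row totals [62, 55], col totals [40, 30, 47], n=117
χ² = (29−21.20)²/21.20 + (4−15.90)²/15.90 + (29−24.91)²/24.91 + (11−18.80)²/18.80 + (26−14.10)²/14.10 + (18−22.09)²/22.09 = 26.4838
df = 2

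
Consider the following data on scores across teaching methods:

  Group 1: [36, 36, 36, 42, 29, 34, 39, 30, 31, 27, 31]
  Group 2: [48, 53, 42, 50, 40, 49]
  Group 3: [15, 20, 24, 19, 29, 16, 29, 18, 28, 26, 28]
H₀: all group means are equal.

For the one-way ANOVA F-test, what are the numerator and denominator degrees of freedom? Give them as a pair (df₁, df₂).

k = 3 groups, N = 28 total
df = (k−1, N−k) = (3−1, 28−3) = (2, 25)

degrees of freedom = [2, 25]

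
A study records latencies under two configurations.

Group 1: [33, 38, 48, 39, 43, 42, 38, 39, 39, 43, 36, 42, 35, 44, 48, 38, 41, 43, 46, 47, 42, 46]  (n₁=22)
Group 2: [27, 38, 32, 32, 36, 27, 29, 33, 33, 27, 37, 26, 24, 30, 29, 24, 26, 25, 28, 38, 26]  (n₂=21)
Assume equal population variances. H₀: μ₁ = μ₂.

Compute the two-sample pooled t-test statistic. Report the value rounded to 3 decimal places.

x̄₁=41.364, s₁=4.192, n₁=22
x̄₂=29.857, s₂=4.564, n₂=21
s_p² = [21·4.192² + 20·4.564²]/41 = 19.1625
SE = √(s_p²·(1/22+1/21)) = 1.3355
t = (41.364−29.857)/1.3355 = 8.6160
df = 41

test statistic = 8.616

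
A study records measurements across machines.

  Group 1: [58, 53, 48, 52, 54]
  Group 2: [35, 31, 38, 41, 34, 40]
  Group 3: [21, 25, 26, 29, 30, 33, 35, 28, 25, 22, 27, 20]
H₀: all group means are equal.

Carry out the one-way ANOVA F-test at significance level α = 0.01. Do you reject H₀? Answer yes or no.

Group means [53.00, 36.50, 26.75], grand mean 35.000
SSB = Σnᵢ(x̄ᵢ−x̄)² = 2450.250; SSW = ΣΣ(x−x̄ᵢ)² = 357.750
MSB = 2450.250/2 = 1225.1250; MSW = 357.750/20 = 17.8875
F = MSB/MSW = 68.4906
df = (2, 20)
p-value (upper-tail) = 0.00000
At α=0.01: p < α → reject H₀

reject H₀: yes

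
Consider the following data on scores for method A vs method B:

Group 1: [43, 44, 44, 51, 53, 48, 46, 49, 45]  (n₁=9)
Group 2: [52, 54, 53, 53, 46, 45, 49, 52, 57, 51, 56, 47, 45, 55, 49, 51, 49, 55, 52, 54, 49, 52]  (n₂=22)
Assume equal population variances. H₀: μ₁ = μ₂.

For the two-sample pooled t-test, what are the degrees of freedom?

df = n₁ + n₂ − 2 = 9 + 22 − 2 = 29

degrees of freedom = 29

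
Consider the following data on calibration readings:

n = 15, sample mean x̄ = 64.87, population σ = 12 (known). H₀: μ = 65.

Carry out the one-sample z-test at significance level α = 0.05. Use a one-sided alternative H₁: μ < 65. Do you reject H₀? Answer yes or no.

SE = σ/√n = 12/√15 = 3.0984
z = (x̄−μ₀)/SE = (64.87−65)/3.0984 = -0.0420
p-value (one-sided, H₁ less) = 0.48327
At α=0.05: p ≥ α → fail to reject H₀

reject H₀: no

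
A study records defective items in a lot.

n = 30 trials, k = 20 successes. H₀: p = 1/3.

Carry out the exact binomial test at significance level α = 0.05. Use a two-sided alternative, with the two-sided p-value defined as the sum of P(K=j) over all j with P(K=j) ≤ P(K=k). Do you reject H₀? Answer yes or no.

reject H₀: yes

Exact binomial: n=30, k=20, p₀=1/3=0.3333
P(X=j) = C(n,j)·p₀^j·(1−p₀)^(n−j); p = Σ P(X=j) over j with P(X=j) ≤ P(X=20)
p-value (two-sided) = 0.00028
At α=0.05: p < α → reject H₀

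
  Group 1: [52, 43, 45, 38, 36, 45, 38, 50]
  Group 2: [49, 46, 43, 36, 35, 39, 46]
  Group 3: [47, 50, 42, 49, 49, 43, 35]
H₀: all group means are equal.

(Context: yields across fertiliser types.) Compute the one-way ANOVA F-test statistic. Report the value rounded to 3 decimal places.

test statistic = 0.512

Group means [43.38, 42.00, 45.00], grand mean 43.455
SSB = Σnᵢ(x̄ᵢ−x̄)² = 31.580; SSW = ΣΣ(x−x̄ᵢ)² = 585.875
MSB = 31.580/2 = 15.7898; MSW = 585.875/19 = 30.8355
F = MSB/MSW = 0.5121
df = (2, 19)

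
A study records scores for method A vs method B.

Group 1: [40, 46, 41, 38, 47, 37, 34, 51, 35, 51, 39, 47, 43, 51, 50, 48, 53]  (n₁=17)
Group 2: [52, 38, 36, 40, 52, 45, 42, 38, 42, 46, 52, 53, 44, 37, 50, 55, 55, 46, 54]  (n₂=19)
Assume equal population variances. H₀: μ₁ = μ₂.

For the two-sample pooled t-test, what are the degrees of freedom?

df = n₁ + n₂ − 2 = 17 + 19 − 2 = 34

degrees of freedom = 34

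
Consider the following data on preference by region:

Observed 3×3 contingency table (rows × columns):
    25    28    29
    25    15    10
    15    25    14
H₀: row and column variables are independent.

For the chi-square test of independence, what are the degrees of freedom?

df = (r−1)(c−1) = (3−1)·(3−1) = 4

degrees of freedom = 4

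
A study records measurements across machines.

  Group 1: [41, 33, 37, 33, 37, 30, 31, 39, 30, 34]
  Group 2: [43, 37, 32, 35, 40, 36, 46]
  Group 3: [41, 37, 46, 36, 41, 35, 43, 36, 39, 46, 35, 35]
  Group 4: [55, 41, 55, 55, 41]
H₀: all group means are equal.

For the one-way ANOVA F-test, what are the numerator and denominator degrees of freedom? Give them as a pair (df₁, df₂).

degrees of freedom = [3, 30]

k = 4 groups, N = 34 total
df = (k−1, N−k) = (4−1, 34−4) = (3, 30)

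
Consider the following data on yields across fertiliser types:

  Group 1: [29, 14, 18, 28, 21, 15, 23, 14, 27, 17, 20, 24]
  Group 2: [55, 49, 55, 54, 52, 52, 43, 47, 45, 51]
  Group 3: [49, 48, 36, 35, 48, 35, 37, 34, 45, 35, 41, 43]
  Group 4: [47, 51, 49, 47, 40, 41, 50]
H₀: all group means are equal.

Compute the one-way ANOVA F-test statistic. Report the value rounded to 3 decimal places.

test statistic = 71.577

Group means [20.83, 50.30, 40.50, 46.43], grand mean 38.146
SSB = Σnᵢ(x̄ᵢ−x̄)² = 5620.641; SSW = ΣΣ(x−x̄ᵢ)² = 968.481
MSB = 5620.641/3 = 1873.5470; MSW = 968.481/37 = 26.1752
F = MSB/MSW = 71.5773
df = (3, 37)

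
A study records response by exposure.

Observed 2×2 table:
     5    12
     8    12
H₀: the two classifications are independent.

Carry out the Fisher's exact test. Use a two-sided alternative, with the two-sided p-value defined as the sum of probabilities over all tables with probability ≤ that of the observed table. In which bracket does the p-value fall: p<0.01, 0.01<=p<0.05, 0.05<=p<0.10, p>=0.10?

Margins: r₁=17, r₂=20, c₁=13, c₂=24, n=37
p_obs = C(17,5)·C(20,8)/C(37,13); sum pmf over tables with pmf ≤ p_obs
p-value (two-sided) = 0.73070
→ bracket: p>=0.10

p-value bracket: p>=0.10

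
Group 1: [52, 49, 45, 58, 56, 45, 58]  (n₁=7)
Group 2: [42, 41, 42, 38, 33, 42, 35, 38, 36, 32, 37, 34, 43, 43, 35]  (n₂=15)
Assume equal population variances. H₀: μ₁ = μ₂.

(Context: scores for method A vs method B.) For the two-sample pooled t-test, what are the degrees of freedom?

degrees of freedom = 20

df = n₁ + n₂ − 2 = 7 + 15 − 2 = 20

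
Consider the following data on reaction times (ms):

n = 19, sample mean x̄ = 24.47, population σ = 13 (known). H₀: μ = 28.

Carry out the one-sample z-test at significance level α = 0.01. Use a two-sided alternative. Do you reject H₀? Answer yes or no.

SE = σ/√n = 13/√19 = 2.9824
z = (x̄−μ₀)/SE = (24.47−28)/2.9824 = -1.1836
p-value (two-sided) = 0.23657
At α=0.01: p ≥ α → fail to reject H₀

reject H₀: no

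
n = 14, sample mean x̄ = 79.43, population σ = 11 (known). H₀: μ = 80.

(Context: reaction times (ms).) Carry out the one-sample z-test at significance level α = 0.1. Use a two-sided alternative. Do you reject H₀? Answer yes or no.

reject H₀: no

SE = σ/√n = 11/√14 = 2.9399
z = (x̄−μ₀)/SE = (79.43−80)/2.9399 = -0.1939
p-value (two-sided) = 0.84627
At α=0.1: p ≥ α → fail to reject H₀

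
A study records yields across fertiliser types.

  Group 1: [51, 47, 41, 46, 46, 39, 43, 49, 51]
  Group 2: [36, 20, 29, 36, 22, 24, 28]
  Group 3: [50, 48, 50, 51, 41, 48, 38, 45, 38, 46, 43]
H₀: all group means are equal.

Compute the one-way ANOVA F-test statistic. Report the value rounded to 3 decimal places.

Group means [45.89, 27.86, 45.27], grand mean 40.963
SSB = Σnᵢ(x̄ᵢ−x̄)² = 1625.035; SSW = ΣΣ(x−x̄ᵢ)² = 609.928
MSB = 1625.035/2 = 812.5176; MSW = 609.928/24 = 25.4137
F = MSB/MSW = 31.9717
df = (2, 24)

test statistic = 31.972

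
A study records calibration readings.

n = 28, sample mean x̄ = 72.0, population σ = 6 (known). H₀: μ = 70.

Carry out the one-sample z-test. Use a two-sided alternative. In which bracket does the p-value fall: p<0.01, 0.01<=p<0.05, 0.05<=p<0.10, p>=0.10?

SE = σ/√n = 6/√28 = 1.1339
z = (x̄−μ₀)/SE = (72.0−70)/1.1339 = 1.7638
p-value (two-sided) = 0.07776
→ bracket: 0.05<=p<0.10

p-value bracket: 0.05<=p<0.10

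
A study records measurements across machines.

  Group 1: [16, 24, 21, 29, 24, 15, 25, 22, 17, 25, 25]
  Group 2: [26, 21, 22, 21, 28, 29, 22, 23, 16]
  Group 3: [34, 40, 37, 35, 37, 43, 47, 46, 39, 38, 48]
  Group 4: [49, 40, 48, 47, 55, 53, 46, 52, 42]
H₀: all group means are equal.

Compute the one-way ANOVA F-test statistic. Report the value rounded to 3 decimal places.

Group means [22.09, 23.11, 40.36, 48.00], grand mean 33.175
SSB = Σnᵢ(x̄ᵢ−x̄)² = 4809.432; SSW = ΣΣ(x−x̄ᵢ)² = 760.343
MSB = 4809.432/3 = 1603.1439; MSW = 760.343/36 = 21.1207
F = MSB/MSW = 75.9041
df = (3, 36)

test statistic = 75.904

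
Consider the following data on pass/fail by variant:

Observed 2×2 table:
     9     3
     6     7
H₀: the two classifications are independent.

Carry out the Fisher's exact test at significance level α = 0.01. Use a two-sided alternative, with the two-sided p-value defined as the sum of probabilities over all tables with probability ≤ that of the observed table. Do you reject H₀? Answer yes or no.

Margins: r₁=12, r₂=13, c₁=15, c₂=10, n=25
p_obs = C(12,9)·C(13,6)/C(25,15); sum pmf over tables with pmf ≤ p_obs
p-value (two-sided) = 0.22619
At α=0.01: p ≥ α → fail to reject H₀

reject H₀: no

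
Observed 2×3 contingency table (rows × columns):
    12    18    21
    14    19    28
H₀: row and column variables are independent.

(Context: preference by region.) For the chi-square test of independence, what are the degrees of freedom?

degrees of freedom = 2

df = (r−1)(c−1) = (2−1)·(3−1) = 2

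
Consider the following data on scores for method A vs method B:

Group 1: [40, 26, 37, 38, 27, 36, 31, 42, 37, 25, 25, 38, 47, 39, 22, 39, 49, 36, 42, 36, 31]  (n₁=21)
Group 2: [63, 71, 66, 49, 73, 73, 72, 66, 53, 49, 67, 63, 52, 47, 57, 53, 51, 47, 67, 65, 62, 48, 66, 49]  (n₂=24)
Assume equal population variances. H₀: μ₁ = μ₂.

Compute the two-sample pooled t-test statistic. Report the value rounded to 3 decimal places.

test statistic = -9.656

x̄₁=35.381, s₁=7.304, n₁=21
x̄₂=59.542, s₂=9.203, n₂=24
s_p² = [20·7.304² + 23·9.203²]/43 = 70.1142
SE = √(s_p²·(1/21+1/24)) = 2.5020
t = (35.381−59.542)/2.5020 = -9.6564
df = 43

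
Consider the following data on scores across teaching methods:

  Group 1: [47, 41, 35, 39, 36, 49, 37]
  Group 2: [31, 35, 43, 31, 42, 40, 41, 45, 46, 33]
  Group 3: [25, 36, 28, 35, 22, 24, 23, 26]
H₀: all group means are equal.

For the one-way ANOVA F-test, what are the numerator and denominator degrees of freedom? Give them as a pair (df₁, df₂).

k = 3 groups, N = 25 total
df = (k−1, N−k) = (3−1, 25−3) = (2, 22)

degrees of freedom = [2, 22]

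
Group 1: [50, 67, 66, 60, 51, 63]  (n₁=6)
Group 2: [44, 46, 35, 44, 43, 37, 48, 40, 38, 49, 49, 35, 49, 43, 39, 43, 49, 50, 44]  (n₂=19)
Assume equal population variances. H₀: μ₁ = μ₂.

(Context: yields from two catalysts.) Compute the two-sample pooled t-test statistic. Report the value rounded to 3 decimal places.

test statistic = 6.162

x̄₁=59.500, s₁=7.396, n₁=6
x̄₂=43.421, s₂=4.948, n₂=19
s_p² = [5·7.396² + 18·4.948²]/23 = 31.0492
SE = √(s_p²·(1/6+1/19)) = 2.6094
t = (59.500−43.421)/2.6094 = 6.1619
df = 23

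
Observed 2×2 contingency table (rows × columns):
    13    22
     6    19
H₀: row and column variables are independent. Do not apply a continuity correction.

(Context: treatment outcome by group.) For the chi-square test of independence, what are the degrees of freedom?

df = (r−1)(c−1) = (2−1)·(2−1) = 1

degrees of freedom = 1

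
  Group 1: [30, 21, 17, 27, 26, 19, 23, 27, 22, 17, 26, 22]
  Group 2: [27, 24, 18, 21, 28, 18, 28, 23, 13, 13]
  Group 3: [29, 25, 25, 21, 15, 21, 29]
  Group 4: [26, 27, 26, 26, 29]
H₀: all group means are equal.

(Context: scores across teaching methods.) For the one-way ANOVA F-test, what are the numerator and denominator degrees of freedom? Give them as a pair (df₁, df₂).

k = 4 groups, N = 34 total
df = (k−1, N−k) = (4−1, 34−4) = (3, 30)

degrees of freedom = [3, 30]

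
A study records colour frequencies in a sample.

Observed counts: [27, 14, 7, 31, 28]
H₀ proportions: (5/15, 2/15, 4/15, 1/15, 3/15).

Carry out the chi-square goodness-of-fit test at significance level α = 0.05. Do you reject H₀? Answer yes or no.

reject H₀: yes

n = 107; E_i = n·p_i = [35.67, 14.27, 28.53, 7.13, 21.40]
χ² = (27−35.67)²/35.67 + (14−14.27)²/14.27 + (7−28.53)²/28.53 + (31−7.13)²/7.13 + (28−21.40)²/21.40 = 100.2500
df = 4
p-value (upper-tail) = 0.00000
At α=0.05: p < α → reject H₀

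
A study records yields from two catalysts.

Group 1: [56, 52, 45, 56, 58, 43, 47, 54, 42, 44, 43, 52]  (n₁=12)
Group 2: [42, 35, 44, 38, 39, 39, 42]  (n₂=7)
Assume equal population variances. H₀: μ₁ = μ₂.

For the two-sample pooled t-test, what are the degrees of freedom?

degrees of freedom = 17

df = n₁ + n₂ − 2 = 12 + 7 − 2 = 17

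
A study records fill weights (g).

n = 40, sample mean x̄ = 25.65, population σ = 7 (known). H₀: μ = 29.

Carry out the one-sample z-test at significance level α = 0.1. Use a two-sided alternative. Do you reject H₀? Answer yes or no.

SE = σ/√n = 7/√40 = 1.1068
z = (x̄−μ₀)/SE = (25.65−29)/1.1068 = -3.0268
p-value (two-sided) = 0.00247
At α=0.1: p < α → reject H₀

reject H₀: yes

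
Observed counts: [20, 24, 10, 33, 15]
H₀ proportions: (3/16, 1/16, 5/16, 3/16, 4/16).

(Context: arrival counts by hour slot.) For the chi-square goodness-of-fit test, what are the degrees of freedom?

degrees of freedom = 4

df = k − 1 = 5 − 1 = 4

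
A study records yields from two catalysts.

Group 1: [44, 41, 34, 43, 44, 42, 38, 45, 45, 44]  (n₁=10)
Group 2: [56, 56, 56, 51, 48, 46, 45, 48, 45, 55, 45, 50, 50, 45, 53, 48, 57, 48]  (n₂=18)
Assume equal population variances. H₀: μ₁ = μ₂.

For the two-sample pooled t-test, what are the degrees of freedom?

degrees of freedom = 26

df = n₁ + n₂ − 2 = 10 + 18 − 2 = 26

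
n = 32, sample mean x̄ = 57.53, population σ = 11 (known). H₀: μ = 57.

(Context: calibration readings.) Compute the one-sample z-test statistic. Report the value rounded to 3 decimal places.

test statistic = 0.273

SE = σ/√n = 11/√32 = 1.9445
z = (x̄−μ₀)/SE = (57.53−57)/1.9445 = 0.2726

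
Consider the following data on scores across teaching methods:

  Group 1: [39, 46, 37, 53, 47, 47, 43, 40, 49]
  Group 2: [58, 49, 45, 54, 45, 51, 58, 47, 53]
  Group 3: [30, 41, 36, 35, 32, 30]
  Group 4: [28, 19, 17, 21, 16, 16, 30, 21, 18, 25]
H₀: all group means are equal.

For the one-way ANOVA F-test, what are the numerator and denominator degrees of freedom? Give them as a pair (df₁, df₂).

k = 4 groups, N = 34 total
df = (k−1, N−k) = (4−1, 34−4) = (3, 30)

degrees of freedom = [3, 30]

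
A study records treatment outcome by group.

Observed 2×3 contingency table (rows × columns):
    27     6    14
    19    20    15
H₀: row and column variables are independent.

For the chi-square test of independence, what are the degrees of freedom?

degrees of freedom = 2

df = (r−1)(c−1) = (2−1)·(3−1) = 2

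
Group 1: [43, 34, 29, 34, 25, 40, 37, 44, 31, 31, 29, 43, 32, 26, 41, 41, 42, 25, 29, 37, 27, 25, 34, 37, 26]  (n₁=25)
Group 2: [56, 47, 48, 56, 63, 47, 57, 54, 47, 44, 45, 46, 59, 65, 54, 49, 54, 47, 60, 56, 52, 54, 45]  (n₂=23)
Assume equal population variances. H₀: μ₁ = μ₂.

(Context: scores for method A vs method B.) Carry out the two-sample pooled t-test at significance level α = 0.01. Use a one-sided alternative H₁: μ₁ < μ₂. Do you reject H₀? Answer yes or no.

reject H₀: yes

x̄₁=33.680, s₁=6.460, n₁=25
x̄₂=52.391, s₂=6.073, n₂=23
s_p² = [24·6.460² + 22·6.073²]/46 = 39.4113
SE = √(s_p²·(1/25+1/23)) = 1.8138
t = (33.680−52.391)/1.8138 = -10.3159
df = 46
p-value (one-sided, H₁ less) = 0.00000
At α=0.01: p < α → reject H₀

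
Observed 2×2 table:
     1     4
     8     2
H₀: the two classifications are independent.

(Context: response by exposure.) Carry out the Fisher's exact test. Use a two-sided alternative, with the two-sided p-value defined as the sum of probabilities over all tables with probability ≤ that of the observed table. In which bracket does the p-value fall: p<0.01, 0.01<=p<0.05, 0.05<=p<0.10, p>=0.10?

Margins: r₁=5, r₂=10, c₁=9, c₂=6, n=15
p_obs = C(5,1)·C(10,8)/C(15,9); sum pmf over tables with pmf ≤ p_obs
p-value (two-sided) = 0.08891
→ bracket: 0.05<=p<0.10

p-value bracket: 0.05<=p<0.10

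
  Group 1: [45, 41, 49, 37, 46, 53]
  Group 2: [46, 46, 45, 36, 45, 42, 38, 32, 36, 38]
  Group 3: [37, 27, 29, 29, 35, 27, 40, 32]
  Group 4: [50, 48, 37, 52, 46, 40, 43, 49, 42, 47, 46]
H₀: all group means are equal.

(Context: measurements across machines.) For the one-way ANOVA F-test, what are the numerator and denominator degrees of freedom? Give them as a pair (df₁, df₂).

degrees of freedom = [3, 31]

k = 4 groups, N = 35 total
df = (k−1, N−k) = (4−1, 35−4) = (3, 31)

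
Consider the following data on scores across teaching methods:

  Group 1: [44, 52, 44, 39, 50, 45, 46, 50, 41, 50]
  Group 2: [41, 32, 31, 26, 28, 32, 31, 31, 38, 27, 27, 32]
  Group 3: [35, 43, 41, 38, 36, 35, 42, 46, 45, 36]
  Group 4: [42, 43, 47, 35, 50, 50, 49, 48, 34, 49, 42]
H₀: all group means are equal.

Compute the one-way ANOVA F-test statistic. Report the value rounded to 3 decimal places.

test statistic = 22.087

Group means [46.10, 31.33, 39.70, 44.45], grand mean 40.070
SSB = Σnᵢ(x̄ᵢ−x̄)² = 1492.397; SSW = ΣΣ(x−x̄ᵢ)² = 878.394
MSB = 1492.397/3 = 497.4656; MSW = 878.394/39 = 22.5229
F = MSB/MSW = 22.0871
df = (3, 39)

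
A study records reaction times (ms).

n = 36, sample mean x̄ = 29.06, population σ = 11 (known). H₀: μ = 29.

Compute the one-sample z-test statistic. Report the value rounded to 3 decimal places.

SE = σ/√n = 11/√36 = 1.8333
z = (x̄−μ₀)/SE = (29.06−29)/1.8333 = 0.0327

test statistic = 0.033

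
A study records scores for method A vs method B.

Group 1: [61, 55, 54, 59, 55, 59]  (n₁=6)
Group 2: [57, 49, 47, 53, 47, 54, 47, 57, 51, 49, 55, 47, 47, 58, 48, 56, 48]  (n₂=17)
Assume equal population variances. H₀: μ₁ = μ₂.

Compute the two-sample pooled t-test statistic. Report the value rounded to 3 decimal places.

x̄₁=57.167, s₁=2.858, n₁=6
x̄₂=51.176, s₂=4.187, n₂=17
s_p² = [5·2.858² + 16·4.187²]/21 = 15.3002
SE = √(s_p²·(1/6+1/17)) = 1.8574
t = (57.167−51.176)/1.8574 = 3.2250
df = 21

test statistic = 3.225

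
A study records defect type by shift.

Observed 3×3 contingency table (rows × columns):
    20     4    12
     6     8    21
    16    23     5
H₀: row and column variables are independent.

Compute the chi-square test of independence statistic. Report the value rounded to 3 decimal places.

Row totals [36, 35, 44], col totals [42, 35, 38], n=115
χ² = (20−13.15)²/13.15 + (4−10.96)²/10.96 + (12−11.90)²/11.90 + (6−12.78)²/12.78 + (8−10.65)²/10.65 + (21−11.57)²/11.57 + (16−16.07)²/16.07 + (23−13.39)²/13.39 + (5−14.54)²/14.54 = 33.0984
df = 4

test statistic = 33.098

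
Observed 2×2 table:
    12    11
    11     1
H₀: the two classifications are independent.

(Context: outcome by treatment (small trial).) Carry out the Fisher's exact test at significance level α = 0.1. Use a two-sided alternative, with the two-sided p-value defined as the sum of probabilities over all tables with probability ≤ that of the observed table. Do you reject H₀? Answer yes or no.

reject H₀: yes

Margins: r₁=23, r₂=12, c₁=23, c₂=12, n=35
p_obs = C(23,12)·C(12,11)/C(35,23); sum pmf over tables with pmf ≤ p_obs
p-value (two-sided) = 0.02680
At α=0.1: p < α → reject H₀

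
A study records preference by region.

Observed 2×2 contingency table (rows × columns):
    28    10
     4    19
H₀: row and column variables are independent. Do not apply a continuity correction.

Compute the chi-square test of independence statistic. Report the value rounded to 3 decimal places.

test statistic = 18.205

Row totals [38, 23], col totals [32, 29], n=61
χ² = (28−19.93)²/19.93 + (10−18.07)²/18.07 + (4−12.07)²/12.07 + (19−10.93)²/10.93 = 18.2054
df = 1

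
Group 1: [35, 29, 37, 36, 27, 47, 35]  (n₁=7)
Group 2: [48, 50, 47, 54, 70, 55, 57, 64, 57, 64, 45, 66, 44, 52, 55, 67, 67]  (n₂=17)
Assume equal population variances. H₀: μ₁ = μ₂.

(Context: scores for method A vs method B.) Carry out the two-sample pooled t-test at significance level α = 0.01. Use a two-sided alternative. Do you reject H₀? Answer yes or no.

x̄₁=35.143, s₁=6.440, n₁=7
x̄₂=56.588, s₂=8.404, n₂=17
s_p² = [6·6.440² + 16·8.404²]/22 = 62.6807
SE = √(s_p²·(1/7+1/17)) = 3.5555
t = (35.143−56.588)/3.5555 = -6.0316
df = 22
p-value (two-sided) = 0.00000
At α=0.01: p < α → reject H₀

reject H₀: yes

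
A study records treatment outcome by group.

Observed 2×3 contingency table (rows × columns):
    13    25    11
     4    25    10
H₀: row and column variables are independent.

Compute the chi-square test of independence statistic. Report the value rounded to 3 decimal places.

Row totals [49, 39], col totals [17, 50, 21], n=88
χ² = (13−9.47)²/9.47 + (25−27.84)²/27.84 + (11−11.69)²/11.69 + (4−7.53)²/7.53 + (25−22.16)²/22.16 + (10−9.31)²/9.31 = 3.7241
df = 2

test statistic = 3.724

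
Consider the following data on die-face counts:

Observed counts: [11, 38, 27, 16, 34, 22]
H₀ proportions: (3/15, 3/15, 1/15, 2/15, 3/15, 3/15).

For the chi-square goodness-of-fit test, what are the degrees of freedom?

degrees of freedom = 5

df = k − 1 = 6 − 1 = 5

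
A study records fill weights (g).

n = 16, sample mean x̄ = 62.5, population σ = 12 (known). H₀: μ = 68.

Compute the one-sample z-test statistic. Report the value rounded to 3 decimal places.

test statistic = -1.833

SE = σ/√n = 12/√16 = 3.0000
z = (x̄−μ₀)/SE = (62.5−68)/3.0000 = -1.8333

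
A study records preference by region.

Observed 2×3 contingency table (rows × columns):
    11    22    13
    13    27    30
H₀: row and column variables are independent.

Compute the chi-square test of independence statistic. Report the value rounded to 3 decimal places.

test statistic = 2.541

Row totals [46, 70], col totals [24, 49, 43], n=116
χ² = (11−9.52)²/9.52 + (22−19.43)²/19.43 + (13−17.05)²/17.05 + (13−14.48)²/14.48 + (27−29.57)²/29.57 + (30−25.95)²/25.95 = 2.5411
df = 2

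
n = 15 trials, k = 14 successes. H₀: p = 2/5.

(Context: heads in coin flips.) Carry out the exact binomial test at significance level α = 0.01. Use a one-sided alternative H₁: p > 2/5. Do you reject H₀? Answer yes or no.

Exact binomial: n=15, k=14, p₀=2/5=0.4000
P(X≥14) from Σ C(n,i)·p₀^i·(1−p₀)^(n−i)
p-value (one-sided, H₁ greater) = 0.00003
At α=0.01: p < α → reject H₀

reject H₀: yes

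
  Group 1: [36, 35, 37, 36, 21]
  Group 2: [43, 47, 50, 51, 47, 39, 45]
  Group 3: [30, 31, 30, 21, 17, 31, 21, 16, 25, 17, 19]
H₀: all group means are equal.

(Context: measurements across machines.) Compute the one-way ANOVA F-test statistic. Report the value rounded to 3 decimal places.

test statistic = 33.145

Group means [33.00, 46.00, 23.45], grand mean 32.391
SSB = Σnᵢ(x̄ᵢ−x̄)² = 2176.751; SSW = ΣΣ(x−x̄ᵢ)² = 656.727
MSB = 2176.751/2 = 1088.3755; MSW = 656.727/20 = 32.8364
F = MSB/MSW = 33.1454
df = (2, 20)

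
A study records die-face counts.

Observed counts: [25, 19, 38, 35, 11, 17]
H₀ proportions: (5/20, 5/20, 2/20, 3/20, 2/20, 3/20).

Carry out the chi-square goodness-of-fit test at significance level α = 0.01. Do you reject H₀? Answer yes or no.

reject H₀: yes

n = 145; E_i = n·p_i = [36.25, 36.25, 14.50, 21.75, 14.50, 21.75]
χ² = (25−36.25)²/36.25 + (19−36.25)²/36.25 + (38−14.50)²/14.50 + (35−21.75)²/21.75 + (11−14.50)²/14.50 + (17−21.75)²/21.75 = 59.7402
df = 5
p-value (upper-tail) = 0.00000
At α=0.01: p < α → reject H₀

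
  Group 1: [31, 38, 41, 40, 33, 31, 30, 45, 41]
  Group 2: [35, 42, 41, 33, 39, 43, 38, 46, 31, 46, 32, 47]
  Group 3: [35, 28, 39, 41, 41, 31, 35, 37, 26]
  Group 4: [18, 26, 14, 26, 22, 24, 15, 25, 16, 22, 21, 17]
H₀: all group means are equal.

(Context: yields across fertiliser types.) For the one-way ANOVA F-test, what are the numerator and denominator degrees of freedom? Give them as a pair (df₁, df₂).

k = 4 groups, N = 42 total
df = (k−1, N−k) = (4−1, 42−4) = (3, 38)

degrees of freedom = [3, 38]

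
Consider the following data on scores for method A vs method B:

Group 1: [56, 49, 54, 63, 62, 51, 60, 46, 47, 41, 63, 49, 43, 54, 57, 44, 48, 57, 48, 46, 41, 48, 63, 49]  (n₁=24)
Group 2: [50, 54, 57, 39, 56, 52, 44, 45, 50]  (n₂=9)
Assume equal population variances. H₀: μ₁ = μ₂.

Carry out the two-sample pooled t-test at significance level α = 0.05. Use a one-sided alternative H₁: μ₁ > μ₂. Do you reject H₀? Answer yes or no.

x̄₁=51.625, s₁=7.094, n₁=24
x̄₂=49.667, s₂=5.979, n₂=9
s_p² = [23·7.094² + 8·5.979²]/31 = 46.5685
SE = √(s_p²·(1/24+1/9)) = 2.6673
t = (51.625−49.667)/2.6673 = 0.7342
df = 31
p-value (one-sided, H₁ greater) = 0.23417
At α=0.05: p ≥ α → fail to reject H₀

reject H₀: no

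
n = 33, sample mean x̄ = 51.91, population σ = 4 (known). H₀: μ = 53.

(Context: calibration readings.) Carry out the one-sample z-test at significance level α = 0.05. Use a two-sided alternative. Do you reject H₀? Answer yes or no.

SE = σ/√n = 4/√33 = 0.6963
z = (x̄−μ₀)/SE = (51.91−53)/0.6963 = -1.5654
p-value (two-sided) = 0.11749
At α=0.05: p ≥ α → fail to reject H₀

reject H₀: no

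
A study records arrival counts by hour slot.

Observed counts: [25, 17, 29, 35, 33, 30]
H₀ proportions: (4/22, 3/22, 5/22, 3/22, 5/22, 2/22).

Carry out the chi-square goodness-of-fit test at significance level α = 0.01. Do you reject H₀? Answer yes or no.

n = 169; E_i = n·p_i = [30.73, 23.05, 38.41, 23.05, 38.41, 15.36]
χ² = (25−30.73)²/30.73 + (17−23.05)²/23.05 + (29−38.41)²/38.41 + (35−23.05)²/23.05 + (33−38.41)²/38.41 + (30−15.36)²/15.36 = 25.8649
df = 5
p-value (upper-tail) = 0.00009
At α=0.01: p < α → reject H₀

reject H₀: yes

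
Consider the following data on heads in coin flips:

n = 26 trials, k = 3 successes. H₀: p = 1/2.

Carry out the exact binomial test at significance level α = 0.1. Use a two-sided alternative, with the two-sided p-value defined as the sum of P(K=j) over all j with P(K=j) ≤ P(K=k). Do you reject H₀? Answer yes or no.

reject H₀: yes

Exact binomial: n=26, k=3, p₀=1/2=0.5000
P(X=j) = C(n,j)·p₀^j·(1−p₀)^(n−j); p = Σ P(X=j) over j with P(X=j) ≤ P(X=3)
p-value (two-sided) = 0.00009
At α=0.1: p < α → reject H₀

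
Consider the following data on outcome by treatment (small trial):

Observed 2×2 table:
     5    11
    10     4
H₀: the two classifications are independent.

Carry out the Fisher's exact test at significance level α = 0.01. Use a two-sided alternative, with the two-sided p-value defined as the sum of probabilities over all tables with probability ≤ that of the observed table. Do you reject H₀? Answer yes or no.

reject H₀: no

Margins: r₁=16, r₂=14, c₁=15, c₂=15, n=30
p_obs = C(16,5)·C(14,10)/C(30,15); sum pmf over tables with pmf ≤ p_obs
p-value (two-sided) = 0.06560
At α=0.01: p ≥ α → fail to reject H₀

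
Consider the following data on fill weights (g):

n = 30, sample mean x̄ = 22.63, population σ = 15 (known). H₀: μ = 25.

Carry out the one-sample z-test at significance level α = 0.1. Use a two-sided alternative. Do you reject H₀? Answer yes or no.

reject H₀: no

SE = σ/√n = 15/√30 = 2.7386
z = (x̄−μ₀)/SE = (22.63−25)/2.7386 = -0.8654
p-value (two-sided) = 0.38682
At α=0.1: p ≥ α → fail to reject H₀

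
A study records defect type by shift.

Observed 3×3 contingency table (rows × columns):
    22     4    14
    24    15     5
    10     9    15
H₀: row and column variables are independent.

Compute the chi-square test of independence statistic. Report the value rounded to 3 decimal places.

test statistic = 16.499

Row totals [40, 44, 34], col totals [56, 28, 34], n=118
χ² = (22−18.98)²/18.98 + (4−9.49)²/9.49 + (14−11.53)²/11.53 + (24−20.88)²/20.88 + (15−10.44)²/10.44 + (5−12.68)²/12.68 + (10−16.14)²/16.14 + (9−8.07)²/8.07 + (15−9.80)²/9.80 = 16.4992
df = 4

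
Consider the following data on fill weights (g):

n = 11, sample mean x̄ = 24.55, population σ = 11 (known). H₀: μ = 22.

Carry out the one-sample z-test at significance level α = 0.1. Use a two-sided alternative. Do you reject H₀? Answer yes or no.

SE = σ/√n = 11/√11 = 3.3166
z = (x̄−μ₀)/SE = (24.55−22)/3.3166 = 0.7689
p-value (two-sided) = 0.44198
At α=0.1: p ≥ α → fail to reject H₀

reject H₀: no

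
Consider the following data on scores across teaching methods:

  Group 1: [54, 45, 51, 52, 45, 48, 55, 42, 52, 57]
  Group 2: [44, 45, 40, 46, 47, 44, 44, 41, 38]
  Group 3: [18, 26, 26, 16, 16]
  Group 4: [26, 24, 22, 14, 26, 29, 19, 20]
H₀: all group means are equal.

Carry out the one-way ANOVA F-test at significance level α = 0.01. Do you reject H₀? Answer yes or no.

Group means [50.10, 43.22, 20.40, 22.50], grand mean 36.625
SSB = Σnᵢ(x̄ᵢ−x̄)² = 5119.844; SSW = ΣΣ(x−x̄ᵢ)² = 553.656
MSB = 5119.844/3 = 1706.6148; MSW = 553.656/28 = 19.7734
F = MSB/MSW = 86.3086
df = (3, 28)
p-value (upper-tail) = 0.00000
At α=0.01: p < α → reject H₀

reject H₀: yes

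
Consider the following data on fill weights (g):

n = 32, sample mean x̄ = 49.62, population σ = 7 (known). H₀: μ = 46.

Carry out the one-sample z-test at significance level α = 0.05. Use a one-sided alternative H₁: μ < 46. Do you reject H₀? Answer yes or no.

reject H₀: no

SE = σ/√n = 7/√32 = 1.2374
z = (x̄−μ₀)/SE = (49.62−46)/1.2374 = 2.9254
p-value (one-sided, H₁ less) = 0.99828
At α=0.05: p ≥ α → fail to reject H₀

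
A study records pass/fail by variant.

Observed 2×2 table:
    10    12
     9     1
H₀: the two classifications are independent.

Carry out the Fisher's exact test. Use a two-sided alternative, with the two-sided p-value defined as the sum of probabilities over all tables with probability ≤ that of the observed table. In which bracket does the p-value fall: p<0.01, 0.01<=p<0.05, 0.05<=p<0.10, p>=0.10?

Margins: r₁=22, r₂=10, c₁=19, c₂=13, n=32
p_obs = C(22,10)·C(10,9)/C(32,19); sum pmf over tables with pmf ≤ p_obs
p-value (two-sided) = 0.02367
→ bracket: 0.01<=p<0.05

p-value bracket: 0.01<=p<0.05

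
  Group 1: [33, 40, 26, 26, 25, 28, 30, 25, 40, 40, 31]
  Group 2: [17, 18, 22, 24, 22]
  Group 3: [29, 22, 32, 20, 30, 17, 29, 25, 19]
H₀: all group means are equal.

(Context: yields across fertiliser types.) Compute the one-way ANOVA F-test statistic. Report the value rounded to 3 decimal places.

test statistic = 7.565

Group means [31.27, 20.60, 24.78], grand mean 26.800
SSB = Σnᵢ(x̄ᵢ−x̄)² = 449.063; SSW = ΣΣ(x−x̄ᵢ)² = 652.937
MSB = 449.063/2 = 224.5313; MSW = 652.937/22 = 29.6790
F = MSB/MSW = 7.5653
df = (2, 22)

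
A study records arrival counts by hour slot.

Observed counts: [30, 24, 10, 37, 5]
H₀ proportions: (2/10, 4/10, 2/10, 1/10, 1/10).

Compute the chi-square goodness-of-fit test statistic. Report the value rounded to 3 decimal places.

test statistic = 86.264

n = 106; E_i = n·p_i = [21.20, 42.40, 21.20, 10.60, 10.60]
χ² = (30−21.20)²/21.20 + (24−42.40)²/42.40 + (10−21.20)²/21.20 + (37−10.60)²/10.60 + (5−10.60)²/10.60 = 86.2642
df = 4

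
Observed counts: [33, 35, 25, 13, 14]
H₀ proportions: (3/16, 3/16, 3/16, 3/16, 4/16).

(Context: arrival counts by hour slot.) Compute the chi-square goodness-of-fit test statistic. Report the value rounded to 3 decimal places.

n = 120; E_i = n·p_i = [22.50, 22.50, 22.50, 22.50, 30.00]
χ² = (33−22.50)²/22.50 + (35−22.50)²/22.50 + (25−22.50)²/22.50 + (13−22.50)²/22.50 + (14−30.00)²/30.00 = 24.6667
df = 4

test statistic = 24.667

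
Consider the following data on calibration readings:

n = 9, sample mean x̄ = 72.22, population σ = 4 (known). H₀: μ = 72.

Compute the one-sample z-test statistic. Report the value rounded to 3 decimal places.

test statistic = 0.165

SE = σ/√n = 4/√9 = 1.3333
z = (x̄−μ₀)/SE = (72.22−72)/1.3333 = 0.1650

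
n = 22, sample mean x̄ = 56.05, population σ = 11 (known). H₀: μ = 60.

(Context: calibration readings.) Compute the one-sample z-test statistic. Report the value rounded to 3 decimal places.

test statistic = -1.684

SE = σ/√n = 11/√22 = 2.3452
z = (x̄−μ₀)/SE = (56.05−60)/2.3452 = -1.6843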